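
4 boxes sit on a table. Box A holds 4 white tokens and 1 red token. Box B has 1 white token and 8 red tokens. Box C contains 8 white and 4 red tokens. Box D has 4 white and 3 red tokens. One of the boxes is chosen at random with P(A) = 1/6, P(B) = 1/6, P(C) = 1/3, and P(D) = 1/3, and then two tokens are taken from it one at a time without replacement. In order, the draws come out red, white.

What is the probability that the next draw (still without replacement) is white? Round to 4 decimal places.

The likelihood of the observed sequence under each hypothesis: P(data | box A) = (1/5)(4/4) = 0.2; P(data | box B) = (8/9)(1/8) = 0.11111; P(data | box C) = (4/12)(8/11) = 0.24242; P(data | box D) = (3/7)(4/6) = 0.28571.
The prior-weighted likelihoods are 1/6 · 0.2 = 0.033333, 1/6 · 0.11111 = 0.018519, 1/3 · 0.24242 = 0.080808, 1/3 · 0.28571 = 0.095238; with total 0.2279.
Dividing through by the total gives posterior P(box A | data) = 0.14626, P(box B | data) = 0.081258, P(box C | data) = 0.35458, P(box D | data) = 0.4179.
Averaging over the posterior, P(white next | data) = (1)(0.14626) + (0)(0.081258) + (7/10)(0.35458) + (3/5)(0.4179) = 0.64521.

0.6452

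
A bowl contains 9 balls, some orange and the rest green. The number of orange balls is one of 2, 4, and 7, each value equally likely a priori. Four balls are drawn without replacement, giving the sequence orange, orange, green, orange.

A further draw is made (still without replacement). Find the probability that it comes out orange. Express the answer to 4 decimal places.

0.6667

Under each hypothesis, the probability of the observed sequence is: P(data | r = 2) = (2/9)(1/8)(7/7)(0/6) = 0; P(data | r = 4) = (4/9)(3/8)(5/7)(2/6) = 5/126; P(data | r = 7) = (7/9)(6/8)(2/7)(5/6) = 5/36.
Weighting by the prior gives 1/3 · 0 = 0, 1/3 · 5/126 = 5/378, 1/3 · 5/36 = 5/108; these sum to 5/84.
The posterior is then P(r = 2 | data) = 0, P(r = 4 | data) = 2/9, P(r = 7 | data) = 7/9.
Averaging over the posterior, P(orange next | data) = (1/5)(2/9) + (4/5)(7/9) = 2/3.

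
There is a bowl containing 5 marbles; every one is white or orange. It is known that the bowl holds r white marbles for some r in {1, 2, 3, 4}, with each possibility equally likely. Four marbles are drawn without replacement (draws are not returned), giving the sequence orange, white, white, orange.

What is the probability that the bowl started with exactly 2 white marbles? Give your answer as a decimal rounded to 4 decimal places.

Under each hypothesis, the probability of the observed sequence is: P(data | r = 1) = (4/5)(1/4)(0/3) = 0; P(data | r = 2) = (3/5)(2/4)(1/3)(2/2) = 1/10; P(data | r = 3) = (2/5)(3/4)(2/3)(1/2) = 1/10; P(data | r = 4) = (1/5)(4/4)(3/3)(0/2) = 0.
Weighting by the prior gives 1/4 · 0 = 0, 1/4 · 1/10 = 1/40, 1/4 · 1/10 = 1/40, 1/4 · 0 = 0; these sum to 1/20.
By Bayes' rule, P(r = 2 | data) = (1/40) / (1/20) = 1/2.

0.5000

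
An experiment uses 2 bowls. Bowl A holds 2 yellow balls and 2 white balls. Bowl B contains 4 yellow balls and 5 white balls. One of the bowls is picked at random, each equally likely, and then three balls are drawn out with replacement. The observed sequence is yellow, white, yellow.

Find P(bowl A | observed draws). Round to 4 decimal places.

0.5325

For each hypothesis, P(data | H) works out to: P(data | bowl A) = (2/4)(2/4)(2/4) = 0.125; P(data | bowl B) = (4/9)(5/9)(4/9) = 0.10974.
Weighting by the prior gives 1/2 · 0.125 = 0.0625, 1/2 · 0.10974 = 0.05487; summing to 0.11737.
So P(bowl A | data) = (0.0625) / (0.11737) = 0.53251.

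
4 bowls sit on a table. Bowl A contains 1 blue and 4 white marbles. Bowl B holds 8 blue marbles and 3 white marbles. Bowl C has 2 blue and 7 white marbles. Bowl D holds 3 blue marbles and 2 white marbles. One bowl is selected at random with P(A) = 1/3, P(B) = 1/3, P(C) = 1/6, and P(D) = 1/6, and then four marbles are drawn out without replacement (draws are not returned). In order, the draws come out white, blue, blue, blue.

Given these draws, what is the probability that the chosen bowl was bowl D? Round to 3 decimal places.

The likelihood of the observed sequence under each hypothesis: P(data | bowl A) = (4/5)(1/4)(0/3) = 0; P(data | bowl B) = (3/11)(8/10)(7/9)(6/8) = 7/55; P(data | bowl C) = (7/9)(2/8)(1/7)(0/6) = 0; P(data | bowl D) = (2/5)(3/4)(2/3)(1/2) = 1/10.
Multiplying each by its prior: 1/3 · 0 = 0, 1/3 · 7/55 = 7/165, 1/6 · 0 = 0, 1/6 · 1/10 = 1/60; summing to 13/220.
By Bayes' rule, P(bowl D | data) = (1/60) / (13/220) = 11/39.

0.282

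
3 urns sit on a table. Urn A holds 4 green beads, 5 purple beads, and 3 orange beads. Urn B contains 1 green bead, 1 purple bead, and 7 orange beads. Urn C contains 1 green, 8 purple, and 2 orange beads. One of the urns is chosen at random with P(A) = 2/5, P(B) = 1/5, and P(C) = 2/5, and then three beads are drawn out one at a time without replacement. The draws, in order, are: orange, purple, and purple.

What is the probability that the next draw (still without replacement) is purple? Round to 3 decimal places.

0.631

For each hypothesis, P(data | H) works out to: P(data | urn A) = (3/12)(5/11)(4/10) = 0.045455; P(data | urn B) = (7/9)(1/8)(0/7) = 0; P(data | urn C) = (2/11)(8/10)(7/9) = 0.11313.
Weighting by the prior gives 2/5 · 0.045455 = 0.018182, 1/5 · 0 = 0, 2/5 · 0.11313 = 0.045253; with total 0.063434.
Normalising, the posterior is P(urn A | data) = 0.28662, P(urn B | data) = 0, P(urn C | data) = 0.71338.
So P(purple next | data) = Σ P(purple next | H) P(H | data) = (1/3)(0.28662) + (3/4)(0.71338) = 0.63057.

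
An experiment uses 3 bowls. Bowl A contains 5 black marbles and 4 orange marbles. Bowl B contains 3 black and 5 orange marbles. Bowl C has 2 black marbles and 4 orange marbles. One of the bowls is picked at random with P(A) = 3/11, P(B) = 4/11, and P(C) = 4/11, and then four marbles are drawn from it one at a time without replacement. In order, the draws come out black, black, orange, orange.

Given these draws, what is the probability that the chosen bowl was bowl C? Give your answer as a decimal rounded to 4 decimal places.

0.3373

The likelihood of the observed sequence under each hypothesis: P(data | bowl A) = (5/9)(4/8)(4/7)(3/6) = 0.079365; P(data | bowl B) = (3/8)(2/7)(5/6)(4/5) = 0.071429; P(data | bowl C) = (2/6)(1/5)(4/4)(3/3) = 0.066667.
The prior-weighted likelihoods are 3/11 · 0.079365 = 0.021645, 4/11 · 0.071429 = 0.025974, 4/11 · 0.066667 = 0.024242; these sum to 0.071861.
Therefore the posterior P(bowl C | data) = (0.024242) / (0.071861) = 0.33735.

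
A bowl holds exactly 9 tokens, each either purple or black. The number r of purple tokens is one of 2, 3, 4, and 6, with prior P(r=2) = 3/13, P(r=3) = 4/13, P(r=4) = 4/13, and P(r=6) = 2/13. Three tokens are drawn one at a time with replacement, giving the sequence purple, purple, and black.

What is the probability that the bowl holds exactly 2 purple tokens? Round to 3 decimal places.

0.100

The likelihood of the observed sequence under each hypothesis: P(data | r = 2) = (2/9)(2/9)(7/9) = 0.038409; P(data | r = 3) = (3/9)(3/9)(6/9) = 0.074074; P(data | r = 4) = (4/9)(4/9)(5/9) = 0.10974; P(data | r = 6) = (6/9)(6/9)(3/9) = 0.14815.
Weighting by the prior gives 3/13 · 0.038409 = 0.0088636, 4/13 · 0.074074 = 0.022792, 4/13 · 0.10974 = 0.033766, 2/13 · 0.14815 = 0.022792; with total 0.088214.
Therefore the posterior P(r = 2 | data) = (0.0088636) / (0.088214) = 0.10048.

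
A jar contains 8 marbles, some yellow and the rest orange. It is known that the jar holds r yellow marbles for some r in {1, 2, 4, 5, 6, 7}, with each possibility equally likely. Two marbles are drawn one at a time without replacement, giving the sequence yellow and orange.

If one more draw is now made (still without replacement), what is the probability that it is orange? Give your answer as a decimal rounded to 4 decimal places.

Compute the likelihood of the observed sequence for each case: P(data | r = 1) = (1/8)(7/7) = 1/8; P(data | r = 2) = (2/8)(6/7) = 3/14; P(data | r = 4) = (4/8)(4/7) = 2/7; P(data | r = 5) = (5/8)(3/7) = 15/56; P(data | r = 6) = (6/8)(2/7) = 3/14; P(data | r = 7) = (7/8)(1/7) = 1/8.
The prior-weighted likelihoods are 1/6 · 1/8 = 1/48, 1/6 · 3/14 = 1/28, 1/6 · 2/7 = 1/21, 1/6 · 15/56 = 5/112, 1/6 · 3/14 = 1/28, 1/6 · 1/8 = 1/48; summing to 23/112.
Normalising, the posterior is P(r = 1 | data) = 7/69, P(r = 2 | data) = 4/23, P(r = 4 | data) = 16/69, P(r = 5 | data) = 5/23, P(r = 6 | data) = 4/23, P(r = 7 | data) = 7/69.
Averaging over the posterior, P(orange next | data) = (1)(7/69) + (5/6)(4/23) + (1/2)(16/69) + (1/3)(5/23) + (1/6)(4/23) + (0)(7/69) = 32/69.

0.4638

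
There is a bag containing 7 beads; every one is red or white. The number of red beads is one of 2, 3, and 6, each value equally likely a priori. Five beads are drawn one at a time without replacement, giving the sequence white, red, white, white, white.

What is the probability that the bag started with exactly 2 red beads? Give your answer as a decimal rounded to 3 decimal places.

Compute the likelihood of the observed sequence for each case: P(data | r = 2) = (5/7)(2/6)(4/5)(3/4)(2/3) = 2/21; P(data | r = 3) = (4/7)(3/6)(3/5)(2/4)(1/3) = 1/35; P(data | r = 6) = (1/7)(6/6)(0/5) = 0.
The prior-weighted likelihoods are 1/3 · 2/21 = 2/63, 1/3 · 1/35 = 1/105, 1/3 · 0 = 0; these sum to 13/315.
So P(r = 2 | data) = (2/63) / (13/315) = 10/13.

0.769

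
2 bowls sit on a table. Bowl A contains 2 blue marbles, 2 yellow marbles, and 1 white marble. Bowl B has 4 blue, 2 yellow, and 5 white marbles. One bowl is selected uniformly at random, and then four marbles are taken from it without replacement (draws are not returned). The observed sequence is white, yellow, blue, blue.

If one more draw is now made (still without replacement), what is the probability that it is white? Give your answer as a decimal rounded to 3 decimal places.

0.179

Compute the likelihood of the observed sequence for each case: P(data | bowl A) = (1/5)(2/4)(2/3)(1/2) = 1/30; P(data | bowl B) = (5/11)(2/10)(4/9)(3/8) = 1/66.
Multiplying each by its prior: 1/2 · 1/30 = 1/60, 1/2 · 1/66 = 1/132; with total 4/165.
Normalising, the posterior is P(bowl A | data) = 11/16, P(bowl B | data) = 5/16.
Averaging over the posterior, P(white next | data) = (0)(11/16) + (4/7)(5/16) = 5/28.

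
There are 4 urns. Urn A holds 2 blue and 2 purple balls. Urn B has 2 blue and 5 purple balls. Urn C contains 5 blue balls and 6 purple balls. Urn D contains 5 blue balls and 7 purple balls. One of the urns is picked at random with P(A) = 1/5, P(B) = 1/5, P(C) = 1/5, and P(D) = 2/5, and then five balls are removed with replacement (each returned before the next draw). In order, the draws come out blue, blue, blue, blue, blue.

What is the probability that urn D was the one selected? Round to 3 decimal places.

Under each hypothesis, the probability of the observed sequence is: P(data | urn A) = (2/4)(2/4)(2/4)(2/4)(2/4) = 0.03125; P(data | urn B) = (2/7)(2/7)(2/7)(2/7)(2/7) = 0.001904; P(data | urn C) = (5/11)(5/11)(5/11)(5/11)(5/11) = 0.019404; P(data | urn D) = (5/12)(5/12)(5/12)(5/12)(5/12) = 0.012559.
Multiplying each by its prior: 1/5 · 0.03125 = 0.00625, 1/5 · 0.001904 = 0.00038079, 1/5 · 0.019404 = 0.0038808, 2/5 · 0.012559 = 0.0050235; these sum to 0.015535.
Therefore the posterior P(urn D | data) = (0.0050235) / (0.015535) = 0.32336.

0.323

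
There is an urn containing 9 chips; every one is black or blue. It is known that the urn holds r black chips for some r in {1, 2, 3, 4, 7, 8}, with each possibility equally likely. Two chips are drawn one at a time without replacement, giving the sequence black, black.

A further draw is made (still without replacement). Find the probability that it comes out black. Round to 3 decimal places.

Under each hypothesis, the probability of the observed sequence is: P(data | r = 1) = (1/9)(0/8) = 0; P(data | r = 2) = (2/9)(1/8) = 1/36; P(data | r = 3) = (3/9)(2/8) = 1/12; P(data | r = 4) = (4/9)(3/8) = 1/6; P(data | r = 7) = (7/9)(6/8) = 7/12; P(data | r = 8) = (8/9)(7/8) = 7/9.
Multiplying each by its prior: 1/6 · 0 = 0, 1/6 · 1/36 = 1/216, 1/6 · 1/12 = 1/72, 1/6 · 1/6 = 1/36, 1/6 · 7/12 = 7/72, 1/6 · 7/9 = 7/54; these sum to 59/216.
The posterior is then P(r = 1 | data) = 0, P(r = 2 | data) = 1/59, P(r = 3 | data) = 3/59, P(r = 4 | data) = 6/59, P(r = 7 | data) = 21/59, P(r = 8 | data) = 28/59.
The predictive probability is P(black next | data) = (0)(1/59) + (1/7)(3/59) + (2/7)(6/59) + (5/7)(21/59) + (6/7)(28/59) = 288/413.

0.697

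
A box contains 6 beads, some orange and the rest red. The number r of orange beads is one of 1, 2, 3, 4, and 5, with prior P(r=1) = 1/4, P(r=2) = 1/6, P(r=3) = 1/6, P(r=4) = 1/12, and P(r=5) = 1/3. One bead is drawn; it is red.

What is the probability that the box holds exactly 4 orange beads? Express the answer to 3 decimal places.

0.057

For each hypothesis, P(data | H) works out to: P(data | r = 1) = (5/6) = 5/6; P(data | r = 2) = (4/6) = 2/3; P(data | r = 3) = (3/6) = 1/2; P(data | r = 4) = (2/6) = 1/3; P(data | r = 5) = (1/6) = 1/6.
The prior-weighted likelihoods are 1/4 · 5/6 = 5/24, 1/6 · 2/3 = 1/9, 1/6 · 1/2 = 1/12, 1/12 · 1/3 = 1/36, 1/3 · 1/6 = 1/18; summing to 35/72.
By Bayes' rule, P(r = 4 | data) = (1/36) / (35/72) = 2/35.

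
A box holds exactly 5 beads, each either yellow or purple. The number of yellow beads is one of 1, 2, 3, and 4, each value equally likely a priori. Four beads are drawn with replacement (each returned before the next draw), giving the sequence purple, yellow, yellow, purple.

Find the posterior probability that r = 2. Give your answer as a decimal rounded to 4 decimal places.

0.3462

The likelihood of the observed sequence under each hypothesis: P(data | r = 1) = (4/5)(1/5)(1/5)(4/5) = 16/625; P(data | r = 2) = (3/5)(2/5)(2/5)(3/5) = 36/625; P(data | r = 3) = (2/5)(3/5)(3/5)(2/5) = 36/625; P(data | r = 4) = (1/5)(4/5)(4/5)(1/5) = 16/625.
Multiplying each by its prior: 1/4 · 16/625 = 4/625, 1/4 · 36/625 = 9/625, 1/4 · 36/625 = 9/625, 1/4 · 16/625 = 4/625; with total 26/625.
By Bayes' rule, P(r = 2 | data) = (9/625) / (26/625) = 9/26.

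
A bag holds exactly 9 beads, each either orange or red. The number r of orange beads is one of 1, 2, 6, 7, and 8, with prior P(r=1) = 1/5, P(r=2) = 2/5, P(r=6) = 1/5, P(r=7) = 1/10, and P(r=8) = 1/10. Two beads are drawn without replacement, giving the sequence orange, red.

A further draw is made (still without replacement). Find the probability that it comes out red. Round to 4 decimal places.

0.5868

The likelihood of the observed sequence under each hypothesis: P(data | r = 1) = (1/9)(8/8) = 1/9; P(data | r = 2) = (2/9)(7/8) = 7/36; P(data | r = 6) = (6/9)(3/8) = 1/4; P(data | r = 7) = (7/9)(2/8) = 7/36; P(data | r = 8) = (8/9)(1/8) = 1/9.
The prior-weighted likelihoods are 1/5 · 1/9 = 1/45, 2/5 · 7/36 = 7/90, 1/5 · 1/4 = 1/20, 1/10 · 7/36 = 7/360, 1/10 · 1/9 = 1/90; these sum to 13/72.
Normalising, the posterior is P(r = 1 | data) = 8/65, P(r = 2 | data) = 28/65, P(r = 6 | data) = 18/65, P(r = 7 | data) = 7/65, P(r = 8 | data) = 4/65.
So P(red next | data) = Σ P(red next | H) P(H | data) = (1)(8/65) + (6/7)(28/65) + (2/7)(18/65) + (1/7)(7/65) + (0)(4/65) = 267/455.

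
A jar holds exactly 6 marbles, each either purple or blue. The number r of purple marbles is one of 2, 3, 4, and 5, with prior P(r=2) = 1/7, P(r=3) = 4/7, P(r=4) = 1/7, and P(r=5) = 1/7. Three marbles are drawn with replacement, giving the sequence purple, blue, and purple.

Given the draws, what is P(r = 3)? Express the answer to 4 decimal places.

For each hypothesis, P(data | H) works out to: P(data | r = 2) = (2/6)(4/6)(2/6) = 0.074074; P(data | r = 3) = (3/6)(3/6)(3/6) = 0.125; P(data | r = 4) = (4/6)(2/6)(4/6) = 0.14815; P(data | r = 5) = (5/6)(1/6)(5/6) = 0.11574.
The prior-weighted likelihoods are 1/7 · 0.074074 = 0.010582, 4/7 · 0.125 = 0.071429, 1/7 · 0.14815 = 0.021164, 1/7 · 0.11574 = 0.016534; with total 0.11971.
Therefore the posterior P(r = 3 | data) = (0.071429) / (0.11971) = 0.59669.

0.5967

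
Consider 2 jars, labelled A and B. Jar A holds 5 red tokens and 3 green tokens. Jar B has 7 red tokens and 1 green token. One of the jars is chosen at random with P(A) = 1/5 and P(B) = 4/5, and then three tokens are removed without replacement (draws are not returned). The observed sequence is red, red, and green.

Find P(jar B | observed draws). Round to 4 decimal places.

0.7368

For each hypothesis, P(data | H) works out to: P(data | jar A) = (5/8)(4/7)(3/6) = 5/28; P(data | jar B) = (7/8)(6/7)(1/6) = 1/8.
Multiplying each by its prior: 1/5 · 5/28 = 1/28, 4/5 · 1/8 = 1/10; these sum to 19/140.
Therefore the posterior P(jar B | data) = (1/10) / (19/140) = 14/19.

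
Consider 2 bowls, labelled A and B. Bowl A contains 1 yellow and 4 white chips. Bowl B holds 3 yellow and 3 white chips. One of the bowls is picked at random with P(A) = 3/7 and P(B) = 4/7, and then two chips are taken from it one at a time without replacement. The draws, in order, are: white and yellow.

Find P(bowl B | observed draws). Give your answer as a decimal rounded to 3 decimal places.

0.667

Compute the likelihood of the observed sequence for each case: P(data | bowl A) = (4/5)(1/4) = 1/5; P(data | bowl B) = (3/6)(3/5) = 3/10.
Weighting by the prior gives 3/7 · 1/5 = 3/35, 4/7 · 3/10 = 6/35; summing to 9/35.
So P(bowl B | data) = (6/35) / (9/35) = 2/3.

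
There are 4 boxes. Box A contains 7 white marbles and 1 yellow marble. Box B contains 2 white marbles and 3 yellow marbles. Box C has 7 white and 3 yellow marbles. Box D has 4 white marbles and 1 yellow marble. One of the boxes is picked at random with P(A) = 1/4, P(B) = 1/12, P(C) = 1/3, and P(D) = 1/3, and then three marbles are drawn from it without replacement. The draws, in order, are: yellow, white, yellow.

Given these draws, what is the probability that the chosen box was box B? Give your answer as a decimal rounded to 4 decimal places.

Compute the likelihood of the observed sequence for each case: P(data | box A) = (1/8)(7/7)(0/6) = 0; P(data | box B) = (3/5)(2/4)(2/3) = 1/5; P(data | box C) = (3/10)(7/9)(2/8) = 7/120; P(data | box D) = (1/5)(4/4)(0/3) = 0.
Weighting by the prior gives 1/4 · 0 = 0, 1/12 · 1/5 = 1/60, 1/3 · 7/120 = 7/360, 1/3 · 0 = 0; with total 13/360.
So P(box B | data) = (1/60) / (13/360) = 6/13.

0.4615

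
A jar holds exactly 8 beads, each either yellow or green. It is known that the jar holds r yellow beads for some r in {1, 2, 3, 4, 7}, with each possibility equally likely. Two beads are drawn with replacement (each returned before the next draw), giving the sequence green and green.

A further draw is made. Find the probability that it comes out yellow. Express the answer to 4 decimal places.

Under each hypothesis, the probability of the observed sequence is: P(data | r = 1) = (7/8)(7/8) = 49/64; P(data | r = 2) = (6/8)(6/8) = 9/16; P(data | r = 3) = (5/8)(5/8) = 25/64; P(data | r = 4) = (4/8)(4/8) = 1/4; P(data | r = 7) = (1/8)(1/8) = 1/64.
Multiplying each by its prior: 1/5 · 49/64 = 49/320, 1/5 · 9/16 = 9/80, 1/5 · 25/64 = 5/64, 1/5 · 1/4 = 1/20, 1/5 · 1/64 = 1/320; summing to 127/320.
Dividing through by the total gives posterior P(r = 1 | data) = 0.38583, P(r = 2 | data) = 0.28346, P(r = 3 | data) = 0.19685, P(r = 4 | data) = 0.12598, P(r = 7 | data) = 0.007874.
So P(yellow next | data) = Σ P(yellow next | H) P(H | data) = (1/8)(0.38583) + (1/4)(0.28346) + (3/8)(0.19685) + (1/2)(0.12598) + (7/8)(0.007874) = 0.2628.

0.2628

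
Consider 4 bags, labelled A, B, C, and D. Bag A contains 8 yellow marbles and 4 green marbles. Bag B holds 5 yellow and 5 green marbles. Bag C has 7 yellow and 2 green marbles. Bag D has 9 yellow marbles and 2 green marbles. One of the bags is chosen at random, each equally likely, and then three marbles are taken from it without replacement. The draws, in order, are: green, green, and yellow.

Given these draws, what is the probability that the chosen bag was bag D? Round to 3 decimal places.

Under each hypothesis, the probability of the observed sequence is: P(data | bag A) = (4/12)(3/11)(8/10) = 4/55; P(data | bag B) = (5/10)(4/9)(5/8) = 5/36; P(data | bag C) = (2/9)(1/8)(7/7) = 1/36; P(data | bag D) = (2/11)(1/10)(9/9) = 1/55.
Weighting by the prior gives 1/4 · 4/55 = 1/55, 1/4 · 5/36 = 5/144, 1/4 · 1/36 = 1/144, 1/4 · 1/55 = 1/220; these sum to 17/264.
Hence P(bag D | data) = (1/220) / (17/264) = 6/85.

0.071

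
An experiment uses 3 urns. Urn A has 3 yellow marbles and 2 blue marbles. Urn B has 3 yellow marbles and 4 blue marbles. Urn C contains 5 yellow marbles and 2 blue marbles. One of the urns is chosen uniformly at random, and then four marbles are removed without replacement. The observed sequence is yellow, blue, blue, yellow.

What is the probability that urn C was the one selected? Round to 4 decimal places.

Compute the likelihood of the observed sequence for each case: P(data | urn A) = (3/5)(2/4)(1/3)(2/2) = 1/10; P(data | urn B) = (3/7)(4/6)(3/5)(2/4) = 3/35; P(data | urn C) = (5/7)(2/6)(1/5)(4/4) = 1/21.
Weighting by the prior gives 1/3 · 1/10 = 1/30, 1/3 · 3/35 = 1/35, 1/3 · 1/21 = 1/63; summing to 7/90.
Hence P(urn C | data) = (1/63) / (7/90) = 10/49.

0.2041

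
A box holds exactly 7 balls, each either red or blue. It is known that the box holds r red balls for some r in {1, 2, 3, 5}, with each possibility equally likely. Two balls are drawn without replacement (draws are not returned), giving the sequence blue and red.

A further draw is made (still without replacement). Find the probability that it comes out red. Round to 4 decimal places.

For each hypothesis, P(data | H) works out to: P(data | r = 1) = (6/7)(1/6) = 1/7; P(data | r = 2) = (5/7)(2/6) = 5/21; P(data | r = 3) = (4/7)(3/6) = 2/7; P(data | r = 5) = (2/7)(5/6) = 5/21.
Weighting by the prior gives 1/4 · 1/7 = 1/28, 1/4 · 5/21 = 5/84, 1/4 · 2/7 = 1/14, 1/4 · 5/21 = 5/84; summing to 19/84.
Normalising, the posterior is P(r = 1 | data) = 3/19, P(r = 2 | data) = 5/19, P(r = 3 | data) = 6/19, P(r = 5 | data) = 5/19.
The predictive probability is P(red next | data) = (0)(3/19) + (1/5)(5/19) + (2/5)(6/19) + (4/5)(5/19) = 37/95.

0.3895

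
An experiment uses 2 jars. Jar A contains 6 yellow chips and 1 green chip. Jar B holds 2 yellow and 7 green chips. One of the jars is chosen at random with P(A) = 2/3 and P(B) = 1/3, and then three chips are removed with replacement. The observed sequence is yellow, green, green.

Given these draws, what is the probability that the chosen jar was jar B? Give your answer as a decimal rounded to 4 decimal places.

Compute the likelihood of the observed sequence for each case: P(data | jar A) = (6/7)(1/7)(1/7) = 0.017493; P(data | jar B) = (2/9)(7/9)(7/9) = 0.13443.
The prior-weighted likelihoods are 2/3 · 0.017493 = 0.011662, 1/3 · 0.13443 = 0.04481; these sum to 0.056472.
Therefore the posterior P(jar B | data) = (0.04481) / (0.056472) = 0.79349.

0.7935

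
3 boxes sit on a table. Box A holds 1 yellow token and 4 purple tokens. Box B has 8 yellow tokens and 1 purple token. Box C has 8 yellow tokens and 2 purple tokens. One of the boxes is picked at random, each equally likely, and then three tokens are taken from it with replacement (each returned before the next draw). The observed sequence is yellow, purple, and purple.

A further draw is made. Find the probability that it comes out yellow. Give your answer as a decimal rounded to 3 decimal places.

0.357

For each hypothesis, P(data | H) works out to: P(data | box A) = (1/5)(4/5)(4/5) = 0.128; P(data | box B) = (8/9)(1/9)(1/9) = 0.010974; P(data | box C) = (8/10)(2/10)(2/10) = 0.032.
The prior-weighted likelihoods are 1/3 · 0.128 = 0.042667, 1/3 · 0.010974 = 0.003658, 1/3 · 0.032 = 0.010667; summing to 0.056991.
The posterior is then P(box A | data) = 0.74865, P(box B | data) = 0.064185, P(box C | data) = 0.18716.
So P(yellow next | data) = Σ P(yellow next | H) P(H | data) = (1/5)(0.74865) + (8/9)(0.064185) + (4/5)(0.18716) = 0.35651.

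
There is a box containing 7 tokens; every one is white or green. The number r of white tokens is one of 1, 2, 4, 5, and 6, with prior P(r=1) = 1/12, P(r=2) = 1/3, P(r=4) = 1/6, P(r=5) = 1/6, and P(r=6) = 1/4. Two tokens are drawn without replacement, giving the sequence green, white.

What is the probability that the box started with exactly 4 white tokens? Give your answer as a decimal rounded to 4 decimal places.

0.2222

Under each hypothesis, the probability of the observed sequence is: P(data | r = 1) = (6/7)(1/6) = 1/7; P(data | r = 2) = (5/7)(2/6) = 5/21; P(data | r = 4) = (3/7)(4/6) = 2/7; P(data | r = 5) = (2/7)(5/6) = 5/21; P(data | r = 6) = (1/7)(6/6) = 1/7.
Weighting by the prior gives 1/12 · 1/7 = 1/84, 1/3 · 5/21 = 5/63, 1/6 · 2/7 = 1/21, 1/6 · 5/21 = 5/126, 1/4 · 1/7 = 1/28; summing to 3/14.
Therefore the posterior P(r = 4 | data) = (1/21) / (3/14) = 2/9.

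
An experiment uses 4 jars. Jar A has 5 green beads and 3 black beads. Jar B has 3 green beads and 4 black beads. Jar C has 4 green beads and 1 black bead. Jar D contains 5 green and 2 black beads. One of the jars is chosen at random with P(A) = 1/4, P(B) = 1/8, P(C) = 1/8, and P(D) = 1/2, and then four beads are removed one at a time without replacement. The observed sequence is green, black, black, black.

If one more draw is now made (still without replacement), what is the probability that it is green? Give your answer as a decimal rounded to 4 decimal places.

The likelihood of the observed sequence under each hypothesis: P(data | jar A) = (5/8)(3/7)(2/6)(1/5) = 0.017857; P(data | jar B) = (3/7)(4/6)(3/5)(2/4) = 0.085714; P(data | jar C) = (4/5)(1/4)(0/3) = 0; P(data | jar D) = (5/7)(2/6)(1/5)(0/4) = 0.
Multiplying each by its prior: 1/4 · 0.017857 = 0.0044643, 1/8 · 0.085714 = 0.010714, 1/8 · 0 = 0, 1/2 · 0 = 0; these sum to 0.015179.
Dividing through by the total gives posterior P(jar A | data) = 0.29412, P(jar B | data) = 0.70588, P(jar C | data) = 0, P(jar D | data) = 0.
Averaging over the posterior, P(green next | data) = (1)(0.29412) + (2/3)(0.70588) = 0.76471.

0.7647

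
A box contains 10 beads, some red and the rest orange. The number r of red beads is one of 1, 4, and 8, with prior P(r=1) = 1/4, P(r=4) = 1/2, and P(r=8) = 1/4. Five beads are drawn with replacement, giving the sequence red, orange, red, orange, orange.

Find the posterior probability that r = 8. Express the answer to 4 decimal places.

0.0628

For each hypothesis, P(data | H) works out to: P(data | r = 1) = (1/10)(9/10)(1/10)(9/10)(9/10) = 0.00729; P(data | r = 4) = (4/10)(6/10)(4/10)(6/10)(6/10) = 0.03456; P(data | r = 8) = (8/10)(2/10)(8/10)(2/10)(2/10) = 0.00512.
The prior-weighted likelihoods are 1/4 · 0.00729 = 0.0018225, 1/2 · 0.03456 = 0.01728, 1/4 · 0.00512 = 0.00128; these sum to 0.020383.
By Bayes' rule, P(r = 8 | data) = (0.00128) / (0.020383) = 0.062799.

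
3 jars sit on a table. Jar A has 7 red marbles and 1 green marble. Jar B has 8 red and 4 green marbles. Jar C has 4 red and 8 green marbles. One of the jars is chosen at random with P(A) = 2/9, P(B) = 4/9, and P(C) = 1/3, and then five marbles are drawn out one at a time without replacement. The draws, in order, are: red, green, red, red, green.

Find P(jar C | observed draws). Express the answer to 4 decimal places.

The likelihood of the observed sequence under each hypothesis: P(data | jar A) = (7/8)(1/7)(6/6)(5/5)(0/4) = 0; P(data | jar B) = (8/12)(4/11)(7/10)(6/9)(3/8) = 0.042424; P(data | jar C) = (4/12)(8/11)(3/10)(2/9)(7/8) = 0.014141.
The prior-weighted likelihoods are 2/9 · 0 = 0, 4/9 · 0.042424 = 0.018855, 1/3 · 0.014141 = 0.0047138; summing to 0.023569.
So P(jar C | data) = (0.0047138) / (0.023569) = 0.2.

0.2000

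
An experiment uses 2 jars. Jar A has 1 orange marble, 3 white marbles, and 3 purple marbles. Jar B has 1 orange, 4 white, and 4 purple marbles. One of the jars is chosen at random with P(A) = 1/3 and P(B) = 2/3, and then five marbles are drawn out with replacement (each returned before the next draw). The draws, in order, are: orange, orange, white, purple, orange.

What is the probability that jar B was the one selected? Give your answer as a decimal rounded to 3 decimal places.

Compute the likelihood of the observed sequence for each case: P(data | jar A) = (1/7)(1/7)(3/7)(3/7)(1/7) = 0.00053549; P(data | jar B) = (1/9)(1/9)(4/9)(4/9)(1/9) = 0.00027096.
Weighting by the prior gives 1/3 · 0.00053549 = 0.0001785, 2/3 · 0.00027096 = 0.00018064; with total 0.00035914.
By Bayes' rule, P(jar B | data) = (0.00018064) / (0.00035914) = 0.50298.

0.503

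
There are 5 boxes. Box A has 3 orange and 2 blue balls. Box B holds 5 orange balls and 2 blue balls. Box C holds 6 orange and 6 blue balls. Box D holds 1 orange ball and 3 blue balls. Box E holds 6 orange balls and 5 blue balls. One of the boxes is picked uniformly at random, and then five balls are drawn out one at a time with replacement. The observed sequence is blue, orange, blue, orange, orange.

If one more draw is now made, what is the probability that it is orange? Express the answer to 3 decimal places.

Under each hypothesis, the probability of the observed sequence is: P(data | box A) = (2/5)(3/5)(2/5)(3/5)(3/5) = 0.03456; P(data | box B) = (2/7)(5/7)(2/7)(5/7)(5/7) = 0.02975; P(data | box C) = (6/12)(6/12)(6/12)(6/12)(6/12) = 0.03125; P(data | box D) = (3/4)(1/4)(3/4)(1/4)(1/4) = 0.0087891; P(data | box E) = (5/11)(6/11)(5/11)(6/11)(6/11) = 0.03353.
The prior-weighted likelihoods are 1/5 · 0.03456 = 0.006912, 1/5 · 0.02975 = 0.0059499, 1/5 · 0.03125 = 0.00625, 1/5 · 0.0087891 = 0.0017578, 1/5 · 0.03353 = 0.006706; summing to 0.027576.
Dividing through by the total gives posterior P(box A | data) = 0.25066, P(box B | data) = 0.21577, P(box C | data) = 0.22665, P(box D | data) = 0.063745, P(box E | data) = 0.24318.
So P(orange next | data) = Σ P(orange next | H) P(H | data) = (3/5)(0.25066) + (5/7)(0.21577) + (1/2)(0.22665) + (1/4)(0.063745) + (6/11)(0.24318) = 0.56642.

0.566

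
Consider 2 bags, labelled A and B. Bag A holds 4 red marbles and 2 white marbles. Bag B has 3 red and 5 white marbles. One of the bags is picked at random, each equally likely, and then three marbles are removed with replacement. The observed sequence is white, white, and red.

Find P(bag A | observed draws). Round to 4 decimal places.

Compute the likelihood of the observed sequence for each case: P(data | bag A) = (2/6)(2/6)(4/6) = 0.074074; P(data | bag B) = (5/8)(5/8)(3/8) = 0.14648.
Weighting by the prior gives 1/2 · 0.074074 = 0.037037, 1/2 · 0.14648 = 0.073242; summing to 0.11028.
By Bayes' rule, P(bag A | data) = (0.037037) / (0.11028) = 0.33585.

0.3358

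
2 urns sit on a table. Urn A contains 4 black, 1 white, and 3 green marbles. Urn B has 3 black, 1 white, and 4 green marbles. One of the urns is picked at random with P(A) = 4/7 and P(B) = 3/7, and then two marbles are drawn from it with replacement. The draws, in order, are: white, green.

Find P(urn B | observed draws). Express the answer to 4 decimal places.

0.5000

Under each hypothesis, the probability of the observed sequence is: P(data | urn A) = (1/8)(3/8) = 3/64; P(data | urn B) = (1/8)(4/8) = 1/16.
The prior-weighted likelihoods are 4/7 · 3/64 = 3/112, 3/7 · 1/16 = 3/112; summing to 3/56.
So P(urn B | data) = (3/112) / (3/56) = 1/2.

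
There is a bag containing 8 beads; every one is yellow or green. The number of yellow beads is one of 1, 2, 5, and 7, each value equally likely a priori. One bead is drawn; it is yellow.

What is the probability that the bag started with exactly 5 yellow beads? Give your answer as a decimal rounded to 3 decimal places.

0.333

Compute the likelihood of this draw for each case: P(data | r = 1) = (1/8) = 1/8; P(data | r = 2) = (2/8) = 1/4; P(data | r = 5) = (5/8) = 5/8; P(data | r = 7) = (7/8) = 7/8.
The prior-weighted likelihoods are 1/4 · 1/8 = 1/32, 1/4 · 1/4 = 1/16, 1/4 · 5/8 = 5/32, 1/4 · 7/8 = 7/32; with total 15/32.
So P(r = 5 | data) = (5/32) / (15/32) = 1/3.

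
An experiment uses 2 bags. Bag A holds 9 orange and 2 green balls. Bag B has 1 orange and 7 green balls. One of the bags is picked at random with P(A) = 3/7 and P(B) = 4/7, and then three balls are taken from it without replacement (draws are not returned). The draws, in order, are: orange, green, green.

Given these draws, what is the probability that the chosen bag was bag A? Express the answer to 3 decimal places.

0.098

Under each hypothesis, the probability of the observed sequence is: P(data | bag A) = (9/11)(2/10)(1/9) = 1/55; P(data | bag B) = (1/8)(7/7)(6/6) = 1/8.
The prior-weighted likelihoods are 3/7 · 1/55 = 3/385, 4/7 · 1/8 = 1/14; these sum to 61/770.
Hence P(bag A | data) = (3/385) / (61/770) = 6/61.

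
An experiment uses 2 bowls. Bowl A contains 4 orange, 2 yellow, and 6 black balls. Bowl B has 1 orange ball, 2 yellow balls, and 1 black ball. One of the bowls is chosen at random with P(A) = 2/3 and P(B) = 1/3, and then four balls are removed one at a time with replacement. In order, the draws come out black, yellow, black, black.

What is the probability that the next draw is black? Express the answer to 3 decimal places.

For each hypothesis, P(data | H) works out to: P(data | bowl A) = (6/12)(2/12)(6/12)(6/12) = 0.020833; P(data | bowl B) = (1/4)(2/4)(1/4)(1/4) = 0.0078125.
Weighting by the prior gives 2/3 · 0.020833 = 0.013889, 1/3 · 0.0078125 = 0.0026042; these sum to 0.016493.
Normalising, the posterior is P(bowl A | data) = 0.84211, P(bowl B | data) = 0.15789.
So P(black next | data) = Σ P(black next | H) P(H | data) = (1/2)(0.84211) + (1/4)(0.15789) = 0.46053.

0.461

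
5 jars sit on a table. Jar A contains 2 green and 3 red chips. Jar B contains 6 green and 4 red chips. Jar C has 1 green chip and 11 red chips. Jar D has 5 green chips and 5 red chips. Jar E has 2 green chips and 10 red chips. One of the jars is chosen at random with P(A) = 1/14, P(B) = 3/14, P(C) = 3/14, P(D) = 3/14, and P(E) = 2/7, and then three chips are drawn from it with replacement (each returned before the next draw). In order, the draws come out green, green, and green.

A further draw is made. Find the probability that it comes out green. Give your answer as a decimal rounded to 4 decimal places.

0.5465

Compute the likelihood of the observed sequence for each case: P(data | jar A) = (2/5)(2/5)(2/5) = 0.064; P(data | jar B) = (6/10)(6/10)(6/10) = 0.216; P(data | jar C) = (1/12)(1/12)(1/12) = 0.0005787; P(data | jar D) = (5/10)(5/10)(5/10) = 0.125; P(data | jar E) = (2/12)(2/12)(2/12) = 0.0046296.
Multiplying each by its prior: 1/14 · 0.064 = 0.0045714, 3/14 · 0.216 = 0.046286, 3/14 · 0.0005787 = 0.00012401, 3/14 · 0.125 = 0.026786, 2/7 · 0.0046296 = 0.0013228; with total 0.07909.
Normalising, the posterior is P(jar A | data) = 0.057801, P(jar B | data) = 0.58523, P(jar C | data) = 0.0015679, P(jar D | data) = 0.33868, P(jar E | data) = 0.016725.
So P(green next | data) = Σ P(green next | H) P(H | data) = (2/5)(0.057801) + (3/5)(0.58523) + (1/12)(0.0015679) + (1/2)(0.33868) + (1/6)(0.016725) = 0.54651.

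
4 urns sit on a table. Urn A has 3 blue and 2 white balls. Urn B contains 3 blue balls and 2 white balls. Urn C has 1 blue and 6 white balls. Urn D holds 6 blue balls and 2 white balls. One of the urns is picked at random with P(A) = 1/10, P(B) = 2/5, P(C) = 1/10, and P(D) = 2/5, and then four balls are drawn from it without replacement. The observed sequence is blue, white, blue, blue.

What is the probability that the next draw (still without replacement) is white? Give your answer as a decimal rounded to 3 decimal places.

For each hypothesis, P(data | H) works out to: P(data | urn A) = (3/5)(2/4)(2/3)(1/2) = 1/10; P(data | urn B) = (3/5)(2/4)(2/3)(1/2) = 1/10; P(data | urn C) = (1/7)(6/6)(0/5) = 0; P(data | urn D) = (6/8)(2/7)(5/6)(4/5) = 1/7.
Multiplying each by its prior: 1/10 · 1/10 = 1/100, 2/5 · 1/10 = 1/25, 1/10 · 0 = 0, 2/5 · 1/7 = 2/35; these sum to 3/28.
Dividing through by the total gives posterior P(urn A | data) = 7/75, P(urn B | data) = 28/75, P(urn C | data) = 0, P(urn D | data) = 8/15.
So P(white next | data) = Σ P(white next | H) P(H | data) = (1)(7/75) + (1)(28/75) + (1/4)(8/15) = 3/5.

0.600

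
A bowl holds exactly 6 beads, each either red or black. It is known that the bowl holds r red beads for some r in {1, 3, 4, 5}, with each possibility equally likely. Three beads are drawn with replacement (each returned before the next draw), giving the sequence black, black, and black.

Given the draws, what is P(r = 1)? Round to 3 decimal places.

Compute the likelihood of the observed sequence for each case: P(data | r = 1) = (5/6)(5/6)(5/6) = 125/216; P(data | r = 3) = (3/6)(3/6)(3/6) = 1/8; P(data | r = 4) = (2/6)(2/6)(2/6) = 1/27; P(data | r = 5) = (1/6)(1/6)(1/6) = 1/216.
The prior-weighted likelihoods are 1/4 · 125/216 = 125/864, 1/4 · 1/8 = 1/32, 1/4 · 1/27 = 1/108, 1/4 · 1/216 = 1/864; these sum to 161/864.
Hence P(r = 1 | data) = (125/864) / (161/864) = 125/161.

0.776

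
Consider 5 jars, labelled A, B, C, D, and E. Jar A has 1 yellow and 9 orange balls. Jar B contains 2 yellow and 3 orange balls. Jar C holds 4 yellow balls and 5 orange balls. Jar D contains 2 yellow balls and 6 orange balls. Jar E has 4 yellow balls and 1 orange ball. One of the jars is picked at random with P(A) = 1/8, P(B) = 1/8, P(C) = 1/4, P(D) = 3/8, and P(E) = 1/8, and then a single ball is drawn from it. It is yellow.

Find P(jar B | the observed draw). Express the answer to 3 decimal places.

For each hypothesis, P(data | H) works out to: P(data | jar A) = (1/10) = 0.1; P(data | jar B) = (2/5) = 0.4; P(data | jar C) = (4/9) = 0.44444; P(data | jar D) = (2/8) = 0.25; P(data | jar E) = (4/5) = 0.8.
Multiplying each by its prior: 1/8 · 0.1 = 0.0125, 1/8 · 0.4 = 0.05, 1/4 · 0.44444 = 0.11111, 3/8 · 0.25 = 0.09375, 1/8 · 0.8 = 0.1; with total 0.36736.
Hence P(jar B | data) = (0.05) / (0.36736) = 0.13611.

0.136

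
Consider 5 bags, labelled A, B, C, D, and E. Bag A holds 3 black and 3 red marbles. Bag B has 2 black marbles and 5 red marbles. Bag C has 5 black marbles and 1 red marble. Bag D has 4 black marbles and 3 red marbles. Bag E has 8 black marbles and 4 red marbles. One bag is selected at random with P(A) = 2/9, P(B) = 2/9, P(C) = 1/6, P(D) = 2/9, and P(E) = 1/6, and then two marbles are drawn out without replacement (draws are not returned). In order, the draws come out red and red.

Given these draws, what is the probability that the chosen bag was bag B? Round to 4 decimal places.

0.5367

The likelihood of the observed sequence under each hypothesis: P(data | bag A) = (3/6)(2/5) = 0.2; P(data | bag B) = (5/7)(4/6) = 0.47619; P(data | bag C) = (1/6)(0/5) = 0; P(data | bag D) = (3/7)(2/6) = 0.14286; P(data | bag E) = (4/12)(3/11) = 0.090909.
The prior-weighted likelihoods are 2/9 · 0.2 = 0.044444, 2/9 · 0.47619 = 0.10582, 1/6 · 0 = 0, 2/9 · 0.14286 = 0.031746, 1/6 · 0.090909 = 0.015152; summing to 0.19716.
Hence P(bag B | data) = (0.10582) / (0.19716) = 0.53672.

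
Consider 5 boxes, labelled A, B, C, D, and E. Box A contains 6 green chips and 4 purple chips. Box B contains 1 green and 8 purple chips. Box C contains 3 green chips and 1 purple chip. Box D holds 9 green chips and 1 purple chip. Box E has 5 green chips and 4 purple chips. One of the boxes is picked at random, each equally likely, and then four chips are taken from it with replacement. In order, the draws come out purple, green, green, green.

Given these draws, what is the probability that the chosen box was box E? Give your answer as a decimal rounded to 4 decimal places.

0.2227

Compute the likelihood of the observed sequence for each case: P(data | box A) = (4/10)(6/10)(6/10)(6/10) = 0.0864; P(data | box B) = (8/9)(1/9)(1/9)(1/9) = 0.0012193; P(data | box C) = (1/4)(3/4)(3/4)(3/4) = 0.10547; P(data | box D) = (1/10)(9/10)(9/10)(9/10) = 0.0729; P(data | box E) = (4/9)(5/9)(5/9)(5/9) = 0.076208.
The prior-weighted likelihoods are 1/5 · 0.0864 = 0.01728, 1/5 · 0.0012193 = 0.00024387, 1/5 · 0.10547 = 0.021094, 1/5 · 0.0729 = 0.01458, 1/5 · 0.076208 = 0.015242; these sum to 0.068439.
So P(box E | data) = (0.015242) / (0.068439) = 0.2227.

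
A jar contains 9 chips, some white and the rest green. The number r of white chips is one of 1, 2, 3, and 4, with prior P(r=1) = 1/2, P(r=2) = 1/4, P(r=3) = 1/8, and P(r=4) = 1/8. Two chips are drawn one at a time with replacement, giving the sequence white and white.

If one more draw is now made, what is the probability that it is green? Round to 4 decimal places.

Under each hypothesis, the probability of the observed sequence is: P(data | r = 1) = (1/9)(1/9) = 1/81; P(data | r = 2) = (2/9)(2/9) = 4/81; P(data | r = 3) = (3/9)(3/9) = 1/9; P(data | r = 4) = (4/9)(4/9) = 16/81.
Weighting by the prior gives 1/2 · 1/81 = 1/162, 1/4 · 4/81 = 1/81, 1/8 · 1/9 = 1/72, 1/8 · 16/81 = 2/81; summing to 37/648.
Normalising, the posterior is P(r = 1 | data) = 4/37, P(r = 2 | data) = 8/37, P(r = 3 | data) = 9/37, P(r = 4 | data) = 16/37.
So P(green next | data) = Σ P(green next | H) P(H | data) = (8/9)(4/37) + (7/9)(8/37) + (2/3)(9/37) + (5/9)(16/37) = 2/3.

0.6667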